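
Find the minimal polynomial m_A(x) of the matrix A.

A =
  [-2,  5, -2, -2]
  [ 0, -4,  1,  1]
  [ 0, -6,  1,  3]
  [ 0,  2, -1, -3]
x^3 + 6*x^2 + 12*x + 8

The characteristic polynomial is χ_A(x) = (x + 2)^4, so the eigenvalues are known. The minimal polynomial is
  m_A(x) = Π_λ (x − λ)^{k_λ}
where k_λ is the size of the *largest* Jordan block for λ (equivalently, the smallest k with (A − λI)^k v = 0 for every generalised eigenvector v of λ).

  λ = -2: largest Jordan block has size 3, contributing (x + 2)^3

So m_A(x) = (x + 2)^3 = x^3 + 6*x^2 + 12*x + 8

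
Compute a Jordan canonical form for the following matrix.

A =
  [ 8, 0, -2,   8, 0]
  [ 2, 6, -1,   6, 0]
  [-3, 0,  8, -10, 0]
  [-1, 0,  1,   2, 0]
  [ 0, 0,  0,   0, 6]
J_3(6) ⊕ J_1(6) ⊕ J_1(6)

The characteristic polynomial is
  det(x·I − A) = x^5 - 30*x^4 + 360*x^3 - 2160*x^2 + 6480*x - 7776 = (x - 6)^5

Eigenvalues and multiplicities (the geometric multiplicity of λ is n − rank(A − λI), which equals the number of Jordan blocks for λ):
  λ = 6: algebraic multiplicity = 5, geometric multiplicity = 3

Determining the block sizes for each eigenvalue:
  λ = 6: with am = 5 and gm = 3, the partition is not yet determined (e.g. several partitions of 5 into 3 parts exist). Let N = A − (6)·I. Computing rank(N^1) = 2, rank(N^2) = 1, rank(N^3) = 0; the number of blocks of size ≥ j is rank(N^{j−1}) − rank(N^j), giving [3, 1, 1]. So we have 1 block(s) of size 3, 2 block(s) of size 1 → block sizes [3, 1, 1]

Assembling the blocks gives a Jordan form
J =
  [6, 1, 0, 0, 0]
  [0, 6, 1, 0, 0]
  [0, 0, 6, 0, 0]
  [0, 0, 0, 6, 0]
  [0, 0, 0, 0, 6]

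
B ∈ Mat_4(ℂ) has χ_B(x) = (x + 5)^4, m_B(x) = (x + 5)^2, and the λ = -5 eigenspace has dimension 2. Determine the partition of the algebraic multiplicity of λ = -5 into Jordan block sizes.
Block sizes for λ = -5: [2, 2]

Step 1 — from the characteristic polynomial, algebraic multiplicity of λ = -5 is 4. From dim ker(B − (-5)·I) = 2, there are exactly 2 Jordan blocks for λ = -5.
Step 2 — from the minimal polynomial, the factor (x + 5)^2 tells us the largest block for λ = -5 has size 2.
Step 3 — with total size 4, 2 blocks, and largest block 2, the block sizes (in nonincreasing order) are [2, 2].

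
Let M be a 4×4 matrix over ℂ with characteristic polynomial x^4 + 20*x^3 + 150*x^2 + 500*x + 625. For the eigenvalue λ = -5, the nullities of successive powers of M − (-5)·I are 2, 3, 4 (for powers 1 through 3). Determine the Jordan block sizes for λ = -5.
Block sizes for λ = -5: [3, 1]

From the dimensions of kernels of powers, the number of Jordan blocks of size at least j is d_j − d_{j−1} where d_j = dim ker(N^j) (with d_0 = 0). Computing the differences gives [2, 1, 1].
The number of blocks of size exactly k is (#blocks of size ≥ k) − (#blocks of size ≥ k + 1), so the partition is: 1 block(s) of size 1, 1 block(s) of size 3.
In nonincreasing order the block sizes are [3, 1].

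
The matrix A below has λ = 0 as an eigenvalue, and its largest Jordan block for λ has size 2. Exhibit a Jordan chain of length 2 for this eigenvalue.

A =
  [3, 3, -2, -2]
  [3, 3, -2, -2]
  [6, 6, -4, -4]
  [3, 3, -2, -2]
A Jordan chain for λ = 0 of length 2:
v_1 = (3, 3, 6, 3)ᵀ
v_2 = (1, 0, 0, 0)ᵀ

Let N = A − (0)·I. We want v_2 with N^2 v_2 = 0 but N^1 v_2 ≠ 0; then v_{j-1} := N · v_j for j = 2, …, 2.

Pick v_2 = (1, 0, 0, 0)ᵀ.
Then v_1 = N · v_2 = (3, 3, 6, 3)ᵀ.

Sanity check: (A − (0)·I) v_1 = (0, 0, 0, 0)ᵀ = 0. ✓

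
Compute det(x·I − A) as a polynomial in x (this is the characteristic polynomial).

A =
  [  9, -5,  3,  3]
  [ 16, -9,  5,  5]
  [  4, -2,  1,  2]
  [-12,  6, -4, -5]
x^4 + 4*x^3 + 6*x^2 + 4*x + 1

Expanding det(x·I − A) (e.g. by cofactor expansion or by noting that A is similar to its Jordan form J, which has the same characteristic polynomial as A) gives
  χ_A(x) = x^4 + 4*x^3 + 6*x^2 + 4*x + 1
which factors as (x + 1)^4. The eigenvalues (with algebraic multiplicities) are λ = -1 with multiplicity 4.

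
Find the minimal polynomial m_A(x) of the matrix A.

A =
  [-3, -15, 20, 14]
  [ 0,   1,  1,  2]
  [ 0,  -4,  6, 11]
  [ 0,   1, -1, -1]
x^4 - 3*x^3 - 6*x^2 + 28*x - 24

The characteristic polynomial is χ_A(x) = (x - 2)^3*(x + 3), so the eigenvalues are known. The minimal polynomial is
  m_A(x) = Π_λ (x − λ)^{k_λ}
where k_λ is the size of the *largest* Jordan block for λ (equivalently, the smallest k with (A − λI)^k v = 0 for every generalised eigenvector v of λ).

  λ = -3: largest Jordan block has size 1, contributing (x + 3)
  λ = 2: largest Jordan block has size 3, contributing (x − 2)^3

So m_A(x) = (x - 2)^3*(x + 3) = x^4 - 3*x^3 - 6*x^2 + 28*x - 24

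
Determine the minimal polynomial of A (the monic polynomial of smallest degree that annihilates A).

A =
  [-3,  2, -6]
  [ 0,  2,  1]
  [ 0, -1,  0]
x^3 + x^2 - 5*x + 3

The characteristic polynomial is χ_A(x) = (x - 1)^2*(x + 3), so the eigenvalues are known. The minimal polynomial is
  m_A(x) = Π_λ (x − λ)^{k_λ}
where k_λ is the size of the *largest* Jordan block for λ (equivalently, the smallest k with (A − λI)^k v = 0 for every generalised eigenvector v of λ).

  λ = -3: largest Jordan block has size 1, contributing (x + 3)
  λ = 1: largest Jordan block has size 2, contributing (x − 1)^2

So m_A(x) = (x - 1)^2*(x + 3) = x^3 + x^2 - 5*x + 3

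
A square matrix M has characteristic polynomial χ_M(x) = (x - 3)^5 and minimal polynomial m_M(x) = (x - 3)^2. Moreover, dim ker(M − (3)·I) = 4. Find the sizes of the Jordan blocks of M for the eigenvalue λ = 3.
Block sizes for λ = 3: [2, 1, 1, 1]

Step 1 — from the characteristic polynomial, algebraic multiplicity of λ = 3 is 5. From dim ker(M − (3)·I) = 4, there are exactly 4 Jordan blocks for λ = 3.
Step 2 — from the minimal polynomial, the factor (x − 3)^2 tells us the largest block for λ = 3 has size 2.
Step 3 — with total size 5, 4 blocks, and largest block 2, the block sizes (in nonincreasing order) are [2, 1, 1, 1].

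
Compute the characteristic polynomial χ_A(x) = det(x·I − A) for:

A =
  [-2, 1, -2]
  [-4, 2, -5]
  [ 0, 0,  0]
x^3

Expanding det(x·I − A) (e.g. by cofactor expansion or by noting that A is similar to its Jordan form J, which has the same characteristic polynomial as A) gives
  χ_A(x) = x^3
which factors as x^3. The eigenvalues (with algebraic multiplicities) are λ = 0 with multiplicity 3.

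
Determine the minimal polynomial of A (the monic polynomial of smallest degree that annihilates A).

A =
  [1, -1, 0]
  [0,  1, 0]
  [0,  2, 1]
x^2 - 2*x + 1

The characteristic polynomial is χ_A(x) = (x - 1)^3, so the eigenvalues are known. The minimal polynomial is
  m_A(x) = Π_λ (x − λ)^{k_λ}
where k_λ is the size of the *largest* Jordan block for λ (equivalently, the smallest k with (A − λI)^k v = 0 for every generalised eigenvector v of λ).

  λ = 1: largest Jordan block has size 2, contributing (x − 1)^2

So m_A(x) = (x - 1)^2 = x^2 - 2*x + 1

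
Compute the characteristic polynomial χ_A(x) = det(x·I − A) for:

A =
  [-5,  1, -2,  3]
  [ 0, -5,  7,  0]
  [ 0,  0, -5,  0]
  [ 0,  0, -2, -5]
x^4 + 20*x^3 + 150*x^2 + 500*x + 625

Expanding det(x·I − A) (e.g. by cofactor expansion or by noting that A is similar to its Jordan form J, which has the same characteristic polynomial as A) gives
  χ_A(x) = x^4 + 20*x^3 + 150*x^2 + 500*x + 625
which factors as (x + 5)^4. The eigenvalues (with algebraic multiplicities) are λ = -5 with multiplicity 4.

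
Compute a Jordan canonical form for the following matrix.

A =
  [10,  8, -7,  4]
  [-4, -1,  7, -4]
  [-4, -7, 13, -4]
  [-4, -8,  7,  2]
J_3(6) ⊕ J_1(6)

The characteristic polynomial is
  det(x·I − A) = x^4 - 24*x^3 + 216*x^2 - 864*x + 1296 = (x - 6)^4

Eigenvalues and multiplicities (the geometric multiplicity of λ is n − rank(A − λI), which equals the number of Jordan blocks for λ):
  λ = 6: algebraic multiplicity = 4, geometric multiplicity = 2

Determining the block sizes for each eigenvalue:
  λ = 6: with am = 4 and gm = 2, the partition is not yet determined (e.g. several partitions of 4 into 2 parts exist). Let N = A − (6)·I. Computing rank(N^1) = 2, rank(N^2) = 1, rank(N^3) = 0; the number of blocks of size ≥ j is rank(N^{j−1}) − rank(N^j), giving [2, 1, 1]. So we have 1 block(s) of size 3, 1 block(s) of size 1 → block sizes [3, 1]

Assembling the blocks gives a Jordan form
J =
  [6, 1, 0, 0]
  [0, 6, 1, 0]
  [0, 0, 6, 0]
  [0, 0, 0, 6]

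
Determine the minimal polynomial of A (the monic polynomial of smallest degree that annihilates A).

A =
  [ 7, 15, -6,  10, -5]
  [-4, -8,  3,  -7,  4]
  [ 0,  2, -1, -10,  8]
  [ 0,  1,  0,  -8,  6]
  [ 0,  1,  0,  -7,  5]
x^3 + 3*x^2 + 3*x + 1

The characteristic polynomial is χ_A(x) = (x + 1)^5, so the eigenvalues are known. The minimal polynomial is
  m_A(x) = Π_λ (x − λ)^{k_λ}
where k_λ is the size of the *largest* Jordan block for λ (equivalently, the smallest k with (A − λI)^k v = 0 for every generalised eigenvector v of λ).

  λ = -1: largest Jordan block has size 3, contributing (x + 1)^3

So m_A(x) = (x + 1)^3 = x^3 + 3*x^2 + 3*x + 1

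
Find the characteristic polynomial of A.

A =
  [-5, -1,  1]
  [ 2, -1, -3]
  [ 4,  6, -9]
x^3 + 15*x^2 + 75*x + 125

Expanding det(x·I − A) (e.g. by cofactor expansion or by noting that A is similar to its Jordan form J, which has the same characteristic polynomial as A) gives
  χ_A(x) = x^3 + 15*x^2 + 75*x + 125
which factors as (x + 5)^3. The eigenvalues (with algebraic multiplicities) are λ = -5 with multiplicity 3.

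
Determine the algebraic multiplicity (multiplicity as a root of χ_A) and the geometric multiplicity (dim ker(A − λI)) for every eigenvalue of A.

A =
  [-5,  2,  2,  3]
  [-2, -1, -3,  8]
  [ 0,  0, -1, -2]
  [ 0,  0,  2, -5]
λ = -3: alg = 4, geom = 2

Step 1 — factor the characteristic polynomial to read off the algebraic multiplicities:
  χ_A(x) = (x + 3)^4

Step 2 — compute geometric multiplicities via the rank-nullity identity g(λ) = n − rank(A − λI):
  rank(A − (-3)·I) = 2, so dim ker(A − (-3)·I) = n − 2 = 2

Summary:
  λ = -3: algebraic multiplicity = 4, geometric multiplicity = 2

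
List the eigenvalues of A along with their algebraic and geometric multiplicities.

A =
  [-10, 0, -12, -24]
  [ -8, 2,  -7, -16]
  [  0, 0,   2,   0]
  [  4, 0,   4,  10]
λ = -2: alg = 1, geom = 1; λ = 2: alg = 3, geom = 2

Step 1 — factor the characteristic polynomial to read off the algebraic multiplicities:
  χ_A(x) = (x - 2)^3*(x + 2)

Step 2 — compute geometric multiplicities via the rank-nullity identity g(λ) = n − rank(A − λI):
  rank(A − (-2)·I) = 3, so dim ker(A − (-2)·I) = n − 3 = 1
  rank(A − (2)·I) = 2, so dim ker(A − (2)·I) = n − 2 = 2

Summary:
  λ = -2: algebraic multiplicity = 1, geometric multiplicity = 1
  λ = 2: algebraic multiplicity = 3, geometric multiplicity = 2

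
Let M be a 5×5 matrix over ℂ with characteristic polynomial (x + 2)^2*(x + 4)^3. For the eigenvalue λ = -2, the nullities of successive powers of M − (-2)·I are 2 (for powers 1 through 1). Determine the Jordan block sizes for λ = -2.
Block sizes for λ = -2: [1, 1]

From the dimensions of kernels of powers, the number of Jordan blocks of size at least j is d_j − d_{j−1} where d_j = dim ker(N^j) (with d_0 = 0). Computing the differences gives [2].
The number of blocks of size exactly k is (#blocks of size ≥ k) − (#blocks of size ≥ k + 1), so the partition is: 2 block(s) of size 1.
In nonincreasing order the block sizes are [1, 1].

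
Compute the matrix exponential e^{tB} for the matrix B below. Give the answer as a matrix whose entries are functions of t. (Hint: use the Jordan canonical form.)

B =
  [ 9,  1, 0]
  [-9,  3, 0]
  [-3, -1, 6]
e^{tB} =
  [3*t*exp(6*t) + exp(6*t), t*exp(6*t), 0]
  [-9*t*exp(6*t), -3*t*exp(6*t) + exp(6*t), 0]
  [-3*t*exp(6*t), -t*exp(6*t), exp(6*t)]

Strategy: write B = P · J · P⁻¹ where J is a Jordan canonical form, so e^{tB} = P · e^{tJ} · P⁻¹, and e^{tJ} can be computed block-by-block.

B has Jordan form
J =
  [6, 1, 0]
  [0, 6, 0]
  [0, 0, 6]
(up to reordering of blocks).

Per-block formulas:
  For a 2×2 Jordan block J_2(6): exp(t · J_2(6)) = e^(6t)·(I + t·N), where N is the 2×2 nilpotent shift.
  For a 1×1 block at λ = 6: exp(t · [6]) = [e^(6t)].

After assembling e^{tJ} and conjugating by P, we get:

e^{tB} =
  [3*t*exp(6*t) + exp(6*t), t*exp(6*t), 0]
  [-9*t*exp(6*t), -3*t*exp(6*t) + exp(6*t), 0]
  [-3*t*exp(6*t), -t*exp(6*t), exp(6*t)]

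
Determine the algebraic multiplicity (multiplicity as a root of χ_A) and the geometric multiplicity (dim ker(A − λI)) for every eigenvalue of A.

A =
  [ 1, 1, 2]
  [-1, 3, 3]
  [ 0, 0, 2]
λ = 2: alg = 3, geom = 1

Step 1 — factor the characteristic polynomial to read off the algebraic multiplicities:
  χ_A(x) = (x - 2)^3

Step 2 — compute geometric multiplicities via the rank-nullity identity g(λ) = n − rank(A − λI):
  rank(A − (2)·I) = 2, so dim ker(A − (2)·I) = n − 2 = 1

Summary:
  λ = 2: algebraic multiplicity = 3, geometric multiplicity = 1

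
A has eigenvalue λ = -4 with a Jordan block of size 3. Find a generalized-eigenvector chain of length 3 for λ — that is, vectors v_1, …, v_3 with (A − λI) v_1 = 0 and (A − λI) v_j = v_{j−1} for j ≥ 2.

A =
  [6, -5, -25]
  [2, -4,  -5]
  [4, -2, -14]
A Jordan chain for λ = -4 of length 3:
v_1 = (-10, 0, -4)ᵀ
v_2 = (10, 2, 4)ᵀ
v_3 = (1, 0, 0)ᵀ

Let N = A − (-4)·I. We want v_3 with N^3 v_3 = 0 but N^2 v_3 ≠ 0; then v_{j-1} := N · v_j for j = 3, …, 2.

Pick v_3 = (1, 0, 0)ᵀ.
Then v_2 = N · v_3 = (10, 2, 4)ᵀ.
Then v_1 = N · v_2 = (-10, 0, -4)ᵀ.

Sanity check: (A − (-4)·I) v_1 = (0, 0, 0)ᵀ = 0. ✓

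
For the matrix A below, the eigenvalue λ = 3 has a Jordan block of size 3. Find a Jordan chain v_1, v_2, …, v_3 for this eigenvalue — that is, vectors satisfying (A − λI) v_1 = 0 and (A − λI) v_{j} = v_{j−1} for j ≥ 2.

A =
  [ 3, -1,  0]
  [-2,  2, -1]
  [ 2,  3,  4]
A Jordan chain for λ = 3 of length 3:
v_1 = (2, 0, -4)ᵀ
v_2 = (0, -2, 2)ᵀ
v_3 = (1, 0, 0)ᵀ

Let N = A − (3)·I. We want v_3 with N^3 v_3 = 0 but N^2 v_3 ≠ 0; then v_{j-1} := N · v_j for j = 3, …, 2.

Pick v_3 = (1, 0, 0)ᵀ.
Then v_2 = N · v_3 = (0, -2, 2)ᵀ.
Then v_1 = N · v_2 = (2, 0, -4)ᵀ.

Sanity check: (A − (3)·I) v_1 = (0, 0, 0)ᵀ = 0. ✓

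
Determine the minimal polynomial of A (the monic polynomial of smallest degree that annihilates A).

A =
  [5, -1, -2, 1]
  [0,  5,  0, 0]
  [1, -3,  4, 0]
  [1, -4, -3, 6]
x^3 - 15*x^2 + 75*x - 125

The characteristic polynomial is χ_A(x) = (x - 5)^4, so the eigenvalues are known. The minimal polynomial is
  m_A(x) = Π_λ (x − λ)^{k_λ}
where k_λ is the size of the *largest* Jordan block for λ (equivalently, the smallest k with (A − λI)^k v = 0 for every generalised eigenvector v of λ).

  λ = 5: largest Jordan block has size 3, contributing (x − 5)^3

So m_A(x) = (x - 5)^3 = x^3 - 15*x^2 + 75*x - 125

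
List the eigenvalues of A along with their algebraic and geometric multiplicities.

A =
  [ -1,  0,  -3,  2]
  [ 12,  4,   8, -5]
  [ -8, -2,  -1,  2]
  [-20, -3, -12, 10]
λ = 3: alg = 4, geom = 2

Step 1 — factor the characteristic polynomial to read off the algebraic multiplicities:
  χ_A(x) = (x - 3)^4

Step 2 — compute geometric multiplicities via the rank-nullity identity g(λ) = n − rank(A − λI):
  rank(A − (3)·I) = 2, so dim ker(A − (3)·I) = n − 2 = 2

Summary:
  λ = 3: algebraic multiplicity = 4, geometric multiplicity = 2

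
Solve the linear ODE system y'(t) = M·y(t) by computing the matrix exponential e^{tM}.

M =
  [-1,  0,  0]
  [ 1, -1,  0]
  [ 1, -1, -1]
e^{tM} =
  [exp(-t), 0, 0]
  [t*exp(-t), exp(-t), 0]
  [-t^2*exp(-t)/2 + t*exp(-t), -t*exp(-t), exp(-t)]

Strategy: write M = P · J · P⁻¹ where J is a Jordan canonical form, so e^{tM} = P · e^{tJ} · P⁻¹, and e^{tJ} can be computed block-by-block.

M has Jordan form
J =
  [-1,  1,  0]
  [ 0, -1,  1]
  [ 0,  0, -1]
(up to reordering of blocks).

Per-block formulas:
  For a 3×3 Jordan block J_3(-1): exp(t · J_3(-1)) = e^(-1t)·(I + t·N + (t^2/2)·N^2), where N is the 3×3 nilpotent shift.

After assembling e^{tJ} and conjugating by P, we get:

e^{tM} =
  [exp(-t), 0, 0]
  [t*exp(-t), exp(-t), 0]
  [-t^2*exp(-t)/2 + t*exp(-t), -t*exp(-t), exp(-t)]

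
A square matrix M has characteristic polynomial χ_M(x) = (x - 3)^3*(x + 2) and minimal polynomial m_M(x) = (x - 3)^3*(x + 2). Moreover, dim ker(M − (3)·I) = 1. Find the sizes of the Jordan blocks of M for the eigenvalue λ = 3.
Block sizes for λ = 3: [3]

Step 1 — from the characteristic polynomial, algebraic multiplicity of λ = 3 is 3. From dim ker(M − (3)·I) = 1, there are exactly 1 Jordan blocks for λ = 3.
Step 2 — from the minimal polynomial, the factor (x − 3)^3 tells us the largest block for λ = 3 has size 3.
Step 3 — with total size 3, 1 blocks, and largest block 3, the block sizes (in nonincreasing order) are [3].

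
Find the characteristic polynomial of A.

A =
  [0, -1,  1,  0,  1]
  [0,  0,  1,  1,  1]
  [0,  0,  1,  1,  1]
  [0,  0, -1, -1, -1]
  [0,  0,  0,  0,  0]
x^5

Expanding det(x·I − A) (e.g. by cofactor expansion or by noting that A is similar to its Jordan form J, which has the same characteristic polynomial as A) gives
  χ_A(x) = x^5
which factors as x^5. The eigenvalues (with algebraic multiplicities) are λ = 0 with multiplicity 5.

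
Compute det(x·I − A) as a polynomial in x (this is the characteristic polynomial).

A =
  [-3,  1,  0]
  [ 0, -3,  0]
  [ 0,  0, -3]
x^3 + 9*x^2 + 27*x + 27

Expanding det(x·I − A) (e.g. by cofactor expansion or by noting that A is similar to its Jordan form J, which has the same characteristic polynomial as A) gives
  χ_A(x) = x^3 + 9*x^2 + 27*x + 27
which factors as (x + 3)^3. The eigenvalues (with algebraic multiplicities) are λ = -3 with multiplicity 3.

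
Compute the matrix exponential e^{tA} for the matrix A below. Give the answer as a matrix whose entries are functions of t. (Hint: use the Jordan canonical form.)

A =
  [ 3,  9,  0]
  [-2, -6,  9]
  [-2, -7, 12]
e^{tA} =
  [-9*t^2*exp(3*t) + exp(3*t), -81*t^2*exp(3*t)/2 + 9*t*exp(3*t), 81*t^2*exp(3*t)/2]
  [-2*t*exp(3*t), -9*t*exp(3*t) + exp(3*t), 9*t*exp(3*t)]
  [-2*t^2*exp(3*t) - 2*t*exp(3*t), -9*t^2*exp(3*t) - 7*t*exp(3*t), 9*t^2*exp(3*t) + 9*t*exp(3*t) + exp(3*t)]

Strategy: write A = P · J · P⁻¹ where J is a Jordan canonical form, so e^{tA} = P · e^{tJ} · P⁻¹, and e^{tJ} can be computed block-by-block.

A has Jordan form
J =
  [3, 1, 0]
  [0, 3, 1]
  [0, 0, 3]
(up to reordering of blocks).

Per-block formulas:
  For a 3×3 Jordan block J_3(3): exp(t · J_3(3)) = e^(3t)·(I + t·N + (t^2/2)·N^2), where N is the 3×3 nilpotent shift.

After assembling e^{tJ} and conjugating by P, we get:

e^{tA} =
  [-9*t^2*exp(3*t) + exp(3*t), -81*t^2*exp(3*t)/2 + 9*t*exp(3*t), 81*t^2*exp(3*t)/2]
  [-2*t*exp(3*t), -9*t*exp(3*t) + exp(3*t), 9*t*exp(3*t)]
  [-2*t^2*exp(3*t) - 2*t*exp(3*t), -9*t^2*exp(3*t) - 7*t*exp(3*t), 9*t^2*exp(3*t) + 9*t*exp(3*t) + exp(3*t)]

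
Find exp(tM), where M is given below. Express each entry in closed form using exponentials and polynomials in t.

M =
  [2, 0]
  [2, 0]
e^{tM} =
  [exp(2*t), 0]
  [exp(2*t) - 1, 1]

Strategy: write M = P · J · P⁻¹ where J is a Jordan canonical form, so e^{tM} = P · e^{tJ} · P⁻¹, and e^{tJ} can be computed block-by-block.

M has Jordan form
J =
  [0, 0]
  [0, 2]
(up to reordering of blocks).

Per-block formulas:
  For a 1×1 block at λ = 0: exp(t · [0]) = [e^(0t)].
  For a 1×1 block at λ = 2: exp(t · [2]) = [e^(2t)].

After assembling e^{tJ} and conjugating by P, we get:

e^{tM} =
  [exp(2*t), 0]
  [exp(2*t) - 1, 1]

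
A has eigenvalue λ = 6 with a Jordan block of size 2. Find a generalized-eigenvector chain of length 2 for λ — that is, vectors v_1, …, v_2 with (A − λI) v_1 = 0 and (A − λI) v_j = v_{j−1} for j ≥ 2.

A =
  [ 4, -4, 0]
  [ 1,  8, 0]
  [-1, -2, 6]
A Jordan chain for λ = 6 of length 2:
v_1 = (-2, 1, -1)ᵀ
v_2 = (1, 0, 0)ᵀ

Let N = A − (6)·I. We want v_2 with N^2 v_2 = 0 but N^1 v_2 ≠ 0; then v_{j-1} := N · v_j for j = 2, …, 2.

Pick v_2 = (1, 0, 0)ᵀ.
Then v_1 = N · v_2 = (-2, 1, -1)ᵀ.

Sanity check: (A − (6)·I) v_1 = (0, 0, 0)ᵀ = 0. ✓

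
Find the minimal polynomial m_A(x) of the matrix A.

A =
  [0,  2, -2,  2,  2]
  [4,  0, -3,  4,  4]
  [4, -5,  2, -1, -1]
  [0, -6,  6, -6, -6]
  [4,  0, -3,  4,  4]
x^3

The characteristic polynomial is χ_A(x) = x^5, so the eigenvalues are known. The minimal polynomial is
  m_A(x) = Π_λ (x − λ)^{k_λ}
where k_λ is the size of the *largest* Jordan block for λ (equivalently, the smallest k with (A − λI)^k v = 0 for every generalised eigenvector v of λ).

  λ = 0: largest Jordan block has size 3, contributing (x − 0)^3

So m_A(x) = x^3 = x^3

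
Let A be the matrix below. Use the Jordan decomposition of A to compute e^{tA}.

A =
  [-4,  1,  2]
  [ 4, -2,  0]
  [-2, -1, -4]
e^{tA} =
  [exp(-4*t), t*exp(-4*t), 2*t*exp(-4*t)]
  [2*exp(-2*t) - 2*exp(-4*t), -2*t*exp(-4*t) + 2*exp(-2*t) - exp(-4*t), -4*t*exp(-4*t) + 2*exp(-2*t) - 2*exp(-4*t)]
  [-exp(-2*t) + exp(-4*t), t*exp(-4*t) - exp(-2*t) + exp(-4*t), 2*t*exp(-4*t) - exp(-2*t) + 2*exp(-4*t)]

Strategy: write A = P · J · P⁻¹ where J is a Jordan canonical form, so e^{tA} = P · e^{tJ} · P⁻¹, and e^{tJ} can be computed block-by-block.

A has Jordan form
J =
  [-4,  1,  0]
  [ 0, -4,  0]
  [ 0,  0, -2]
(up to reordering of blocks).

Per-block formulas:
  For a 2×2 Jordan block J_2(-4): exp(t · J_2(-4)) = e^(-4t)·(I + t·N), where N is the 2×2 nilpotent shift.
  For a 1×1 block at λ = -2: exp(t · [-2]) = [e^(-2t)].

After assembling e^{tJ} and conjugating by P, we get:

e^{tA} =
  [exp(-4*t), t*exp(-4*t), 2*t*exp(-4*t)]
  [2*exp(-2*t) - 2*exp(-4*t), -2*t*exp(-4*t) + 2*exp(-2*t) - exp(-4*t), -4*t*exp(-4*t) + 2*exp(-2*t) - 2*exp(-4*t)]
  [-exp(-2*t) + exp(-4*t), t*exp(-4*t) - exp(-2*t) + exp(-4*t), 2*t*exp(-4*t) - exp(-2*t) + 2*exp(-4*t)]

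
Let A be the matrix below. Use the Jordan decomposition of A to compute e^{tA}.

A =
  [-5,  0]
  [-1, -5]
e^{tA} =
  [exp(-5*t), 0]
  [-t*exp(-5*t), exp(-5*t)]

Strategy: write A = P · J · P⁻¹ where J is a Jordan canonical form, so e^{tA} = P · e^{tJ} · P⁻¹, and e^{tJ} can be computed block-by-block.

A has Jordan form
J =
  [-5,  1]
  [ 0, -5]
(up to reordering of blocks).

Per-block formulas:
  For a 2×2 Jordan block J_2(-5): exp(t · J_2(-5)) = e^(-5t)·(I + t·N), where N is the 2×2 nilpotent shift.

After assembling e^{tJ} and conjugating by P, we get:

e^{tA} =
  [exp(-5*t), 0]
  [-t*exp(-5*t), exp(-5*t)]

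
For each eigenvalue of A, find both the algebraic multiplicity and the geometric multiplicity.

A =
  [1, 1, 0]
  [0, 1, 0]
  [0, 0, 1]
λ = 1: alg = 3, geom = 2

Step 1 — factor the characteristic polynomial to read off the algebraic multiplicities:
  χ_A(x) = (x - 1)^3

Step 2 — compute geometric multiplicities via the rank-nullity identity g(λ) = n − rank(A − λI):
  rank(A − (1)·I) = 1, so dim ker(A − (1)·I) = n − 1 = 2

Summary:
  λ = 1: algebraic multiplicity = 3, geometric multiplicity = 2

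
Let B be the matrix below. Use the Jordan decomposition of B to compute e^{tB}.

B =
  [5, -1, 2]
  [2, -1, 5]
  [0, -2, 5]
e^{tB} =
  [t^2*exp(3*t) + 2*t*exp(3*t) + exp(3*t), -t^2*exp(3*t) - t*exp(3*t), 3*t^2*exp(3*t)/2 + 2*t*exp(3*t)]
  [-2*t^2*exp(3*t) + 2*t*exp(3*t), 2*t^2*exp(3*t) - 4*t*exp(3*t) + exp(3*t), -3*t^2*exp(3*t) + 5*t*exp(3*t)]
  [-2*t^2*exp(3*t), 2*t^2*exp(3*t) - 2*t*exp(3*t), -3*t^2*exp(3*t) + 2*t*exp(3*t) + exp(3*t)]

Strategy: write B = P · J · P⁻¹ where J is a Jordan canonical form, so e^{tB} = P · e^{tJ} · P⁻¹, and e^{tJ} can be computed block-by-block.

B has Jordan form
J =
  [3, 1, 0]
  [0, 3, 1]
  [0, 0, 3]
(up to reordering of blocks).

Per-block formulas:
  For a 3×3 Jordan block J_3(3): exp(t · J_3(3)) = e^(3t)·(I + t·N + (t^2/2)·N^2), where N is the 3×3 nilpotent shift.

After assembling e^{tJ} and conjugating by P, we get:

e^{tB} =
  [t^2*exp(3*t) + 2*t*exp(3*t) + exp(3*t), -t^2*exp(3*t) - t*exp(3*t), 3*t^2*exp(3*t)/2 + 2*t*exp(3*t)]
  [-2*t^2*exp(3*t) + 2*t*exp(3*t), 2*t^2*exp(3*t) - 4*t*exp(3*t) + exp(3*t), -3*t^2*exp(3*t) + 5*t*exp(3*t)]
  [-2*t^2*exp(3*t), 2*t^2*exp(3*t) - 2*t*exp(3*t), -3*t^2*exp(3*t) + 2*t*exp(3*t) + exp(3*t)]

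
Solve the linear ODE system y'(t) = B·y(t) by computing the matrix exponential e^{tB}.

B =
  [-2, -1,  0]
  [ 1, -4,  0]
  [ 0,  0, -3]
e^{tB} =
  [t*exp(-3*t) + exp(-3*t), -t*exp(-3*t), 0]
  [t*exp(-3*t), -t*exp(-3*t) + exp(-3*t), 0]
  [0, 0, exp(-3*t)]

Strategy: write B = P · J · P⁻¹ where J is a Jordan canonical form, so e^{tB} = P · e^{tJ} · P⁻¹, and e^{tJ} can be computed block-by-block.

B has Jordan form
J =
  [-3,  1,  0]
  [ 0, -3,  0]
  [ 0,  0, -3]
(up to reordering of blocks).

Per-block formulas:
  For a 2×2 Jordan block J_2(-3): exp(t · J_2(-3)) = e^(-3t)·(I + t·N), where N is the 2×2 nilpotent shift.
  For a 1×1 block at λ = -3: exp(t · [-3]) = [e^(-3t)].

After assembling e^{tJ} and conjugating by P, we get:

e^{tB} =
  [t*exp(-3*t) + exp(-3*t), -t*exp(-3*t), 0]
  [t*exp(-3*t), -t*exp(-3*t) + exp(-3*t), 0]
  [0, 0, exp(-3*t)]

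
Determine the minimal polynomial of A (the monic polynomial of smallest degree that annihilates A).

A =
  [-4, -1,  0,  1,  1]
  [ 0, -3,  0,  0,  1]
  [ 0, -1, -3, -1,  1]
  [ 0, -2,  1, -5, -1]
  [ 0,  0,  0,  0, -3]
x^5 + 18*x^4 + 129*x^3 + 460*x^2 + 816*x + 576

The characteristic polynomial is χ_A(x) = (x + 3)^2*(x + 4)^3, so the eigenvalues are known. The minimal polynomial is
  m_A(x) = Π_λ (x − λ)^{k_λ}
where k_λ is the size of the *largest* Jordan block for λ (equivalently, the smallest k with (A − λI)^k v = 0 for every generalised eigenvector v of λ).

  λ = -4: largest Jordan block has size 3, contributing (x + 4)^3
  λ = -3: largest Jordan block has size 2, contributing (x + 3)^2

So m_A(x) = (x + 3)^2*(x + 4)^3 = x^5 + 18*x^4 + 129*x^3 + 460*x^2 + 816*x + 576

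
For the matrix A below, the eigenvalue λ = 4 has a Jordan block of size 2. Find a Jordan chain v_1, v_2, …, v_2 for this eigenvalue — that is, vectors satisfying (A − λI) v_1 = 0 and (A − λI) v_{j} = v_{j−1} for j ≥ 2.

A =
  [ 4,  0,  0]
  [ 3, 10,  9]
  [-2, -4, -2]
A Jordan chain for λ = 4 of length 2:
v_1 = (0, 3, -2)ᵀ
v_2 = (1, 0, 0)ᵀ

Let N = A − (4)·I. We want v_2 with N^2 v_2 = 0 but N^1 v_2 ≠ 0; then v_{j-1} := N · v_j for j = 2, …, 2.

Pick v_2 = (1, 0, 0)ᵀ.
Then v_1 = N · v_2 = (0, 3, -2)ᵀ.

Sanity check: (A − (4)·I) v_1 = (0, 0, 0)ᵀ = 0. ✓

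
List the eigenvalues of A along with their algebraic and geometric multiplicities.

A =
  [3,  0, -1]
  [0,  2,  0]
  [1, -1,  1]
λ = 2: alg = 3, geom = 1

Step 1 — factor the characteristic polynomial to read off the algebraic multiplicities:
  χ_A(x) = (x - 2)^3

Step 2 — compute geometric multiplicities via the rank-nullity identity g(λ) = n − rank(A − λI):
  rank(A − (2)·I) = 2, so dim ker(A − (2)·I) = n − 2 = 1

Summary:
  λ = 2: algebraic multiplicity = 3, geometric multiplicity = 1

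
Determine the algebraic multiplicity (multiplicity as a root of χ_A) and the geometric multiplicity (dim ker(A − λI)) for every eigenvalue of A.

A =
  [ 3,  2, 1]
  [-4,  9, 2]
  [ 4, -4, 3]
λ = 5: alg = 3, geom = 2

Step 1 — factor the characteristic polynomial to read off the algebraic multiplicities:
  χ_A(x) = (x - 5)^3

Step 2 — compute geometric multiplicities via the rank-nullity identity g(λ) = n − rank(A − λI):
  rank(A − (5)·I) = 1, so dim ker(A − (5)·I) = n − 1 = 2

Summary:
  λ = 5: algebraic multiplicity = 3, geometric multiplicity = 2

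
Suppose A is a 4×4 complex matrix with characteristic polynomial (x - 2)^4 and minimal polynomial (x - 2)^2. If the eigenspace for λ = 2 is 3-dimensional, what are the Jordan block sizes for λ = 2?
Block sizes for λ = 2: [2, 1, 1]

Step 1 — from the characteristic polynomial, algebraic multiplicity of λ = 2 is 4. From dim ker(A − (2)·I) = 3, there are exactly 3 Jordan blocks for λ = 2.
Step 2 — from the minimal polynomial, the factor (x − 2)^2 tells us the largest block for λ = 2 has size 2.
Step 3 — with total size 4, 3 blocks, and largest block 2, the block sizes (in nonincreasing order) are [2, 1, 1].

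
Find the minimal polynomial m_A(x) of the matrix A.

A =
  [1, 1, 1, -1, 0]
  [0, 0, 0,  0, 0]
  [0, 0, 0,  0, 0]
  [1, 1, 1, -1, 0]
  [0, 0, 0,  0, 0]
x^2

The characteristic polynomial is χ_A(x) = x^5, so the eigenvalues are known. The minimal polynomial is
  m_A(x) = Π_λ (x − λ)^{k_λ}
where k_λ is the size of the *largest* Jordan block for λ (equivalently, the smallest k with (A − λI)^k v = 0 for every generalised eigenvector v of λ).

  λ = 0: largest Jordan block has size 2, contributing (x − 0)^2

So m_A(x) = x^2 = x^2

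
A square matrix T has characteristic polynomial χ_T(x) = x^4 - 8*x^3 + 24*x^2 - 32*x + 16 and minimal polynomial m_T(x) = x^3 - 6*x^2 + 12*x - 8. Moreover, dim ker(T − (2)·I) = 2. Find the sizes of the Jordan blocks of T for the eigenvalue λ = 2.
Block sizes for λ = 2: [3, 1]

Step 1 — from the characteristic polynomial, algebraic multiplicity of λ = 2 is 4. From dim ker(T − (2)·I) = 2, there are exactly 2 Jordan blocks for λ = 2.
Step 2 — from the minimal polynomial, the factor (x − 2)^3 tells us the largest block for λ = 2 has size 3.
Step 3 — with total size 4, 2 blocks, and largest block 3, the block sizes (in nonincreasing order) are [3, 1].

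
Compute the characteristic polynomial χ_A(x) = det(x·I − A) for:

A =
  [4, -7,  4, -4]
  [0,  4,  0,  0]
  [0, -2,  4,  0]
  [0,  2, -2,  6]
x^4 - 18*x^3 + 120*x^2 - 352*x + 384

Expanding det(x·I − A) (e.g. by cofactor expansion or by noting that A is similar to its Jordan form J, which has the same characteristic polynomial as A) gives
  χ_A(x) = x^4 - 18*x^3 + 120*x^2 - 352*x + 384
which factors as (x - 6)*(x - 4)^3. The eigenvalues (with algebraic multiplicities) are λ = 4 with multiplicity 3, λ = 6 with multiplicity 1.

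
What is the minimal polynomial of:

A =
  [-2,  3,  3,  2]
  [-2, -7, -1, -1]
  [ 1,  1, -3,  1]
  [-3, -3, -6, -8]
x^2 + 10*x + 25

The characteristic polynomial is χ_A(x) = (x + 5)^4, so the eigenvalues are known. The minimal polynomial is
  m_A(x) = Π_λ (x − λ)^{k_λ}
where k_λ is the size of the *largest* Jordan block for λ (equivalently, the smallest k with (A − λI)^k v = 0 for every generalised eigenvector v of λ).

  λ = -5: largest Jordan block has size 2, contributing (x + 5)^2

So m_A(x) = (x + 5)^2 = x^2 + 10*x + 25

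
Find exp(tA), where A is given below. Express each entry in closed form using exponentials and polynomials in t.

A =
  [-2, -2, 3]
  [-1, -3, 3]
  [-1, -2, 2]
e^{tA} =
  [-t*exp(-t) + exp(-t), -2*t*exp(-t), 3*t*exp(-t)]
  [-t*exp(-t), -2*t*exp(-t) + exp(-t), 3*t*exp(-t)]
  [-t*exp(-t), -2*t*exp(-t), 3*t*exp(-t) + exp(-t)]

Strategy: write A = P · J · P⁻¹ where J is a Jordan canonical form, so e^{tA} = P · e^{tJ} · P⁻¹, and e^{tJ} can be computed block-by-block.

A has Jordan form
J =
  [-1,  1,  0]
  [ 0, -1,  0]
  [ 0,  0, -1]
(up to reordering of blocks).

Per-block formulas:
  For a 1×1 block at λ = -1: exp(t · [-1]) = [e^(-1t)].
  For a 2×2 Jordan block J_2(-1): exp(t · J_2(-1)) = e^(-1t)·(I + t·N), where N is the 2×2 nilpotent shift.

After assembling e^{tJ} and conjugating by P, we get:

e^{tA} =
  [-t*exp(-t) + exp(-t), -2*t*exp(-t), 3*t*exp(-t)]
  [-t*exp(-t), -2*t*exp(-t) + exp(-t), 3*t*exp(-t)]
  [-t*exp(-t), -2*t*exp(-t), 3*t*exp(-t) + exp(-t)]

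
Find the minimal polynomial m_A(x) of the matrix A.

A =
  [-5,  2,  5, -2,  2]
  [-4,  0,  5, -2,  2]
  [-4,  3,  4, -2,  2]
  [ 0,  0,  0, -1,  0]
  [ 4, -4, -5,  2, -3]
x^3 + 3*x^2 + 3*x + 1

The characteristic polynomial is χ_A(x) = (x + 1)^5, so the eigenvalues are known. The minimal polynomial is
  m_A(x) = Π_λ (x − λ)^{k_λ}
where k_λ is the size of the *largest* Jordan block for λ (equivalently, the smallest k with (A − λI)^k v = 0 for every generalised eigenvector v of λ).

  λ = -1: largest Jordan block has size 3, contributing (x + 1)^3

So m_A(x) = (x + 1)^3 = x^3 + 3*x^2 + 3*x + 1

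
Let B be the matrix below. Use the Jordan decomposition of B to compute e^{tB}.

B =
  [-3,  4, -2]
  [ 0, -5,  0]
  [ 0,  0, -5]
e^{tB} =
  [exp(-3*t), 2*exp(-3*t) - 2*exp(-5*t), -exp(-3*t) + exp(-5*t)]
  [0, exp(-5*t), 0]
  [0, 0, exp(-5*t)]

Strategy: write B = P · J · P⁻¹ where J is a Jordan canonical form, so e^{tB} = P · e^{tJ} · P⁻¹, and e^{tJ} can be computed block-by-block.

B has Jordan form
J =
  [-5,  0,  0]
  [ 0, -5,  0]
  [ 0,  0, -3]
(up to reordering of blocks).

Per-block formulas:
  For a 1×1 block at λ = -5: exp(t · [-5]) = [e^(-5t)].
  For a 1×1 block at λ = -3: exp(t · [-3]) = [e^(-3t)].

After assembling e^{tJ} and conjugating by P, we get:

e^{tB} =
  [exp(-3*t), 2*exp(-3*t) - 2*exp(-5*t), -exp(-3*t) + exp(-5*t)]
  [0, exp(-5*t), 0]
  [0, 0, exp(-5*t)]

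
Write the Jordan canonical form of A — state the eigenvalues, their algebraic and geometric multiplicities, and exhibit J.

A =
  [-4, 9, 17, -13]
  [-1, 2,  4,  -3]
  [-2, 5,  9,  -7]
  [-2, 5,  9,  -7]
J_3(0) ⊕ J_1(0)

The characteristic polynomial is
  det(x·I − A) = x^4

Eigenvalues and multiplicities (the geometric multiplicity of λ is n − rank(A − λI), which equals the number of Jordan blocks for λ):
  λ = 0: algebraic multiplicity = 4, geometric multiplicity = 2

Determining the block sizes for each eigenvalue:
  λ = 0: with am = 4 and gm = 2, the partition is not yet determined (e.g. several partitions of 4 into 2 parts exist). Let N = A − (0)·I. Computing rank(N^1) = 2, rank(N^2) = 1, rank(N^3) = 0; the number of blocks of size ≥ j is rank(N^{j−1}) − rank(N^j), giving [2, 1, 1]. So we have 1 block(s) of size 3, 1 block(s) of size 1 → block sizes [3, 1]

Assembling the blocks gives a Jordan form
J =
  [0, 1, 0, 0]
  [0, 0, 1, 0]
  [0, 0, 0, 0]
  [0, 0, 0, 0]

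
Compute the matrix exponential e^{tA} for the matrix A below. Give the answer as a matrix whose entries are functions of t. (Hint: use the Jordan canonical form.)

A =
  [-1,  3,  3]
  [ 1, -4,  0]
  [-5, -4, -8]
e^{tA} =
  [4*exp(-4*t) - 3*exp(-5*t), 3*exp(-4*t) - 3*exp(-5*t), 3*exp(-4*t) - 3*exp(-5*t)]
  [4*t*exp(-4*t) - 3*exp(-4*t) + 3*exp(-5*t), 3*t*exp(-4*t) - 2*exp(-4*t) + 3*exp(-5*t), 3*t*exp(-4*t) - 3*exp(-4*t) + 3*exp(-5*t)]
  [-4*t*exp(-4*t) - exp(-4*t) + exp(-5*t), -3*t*exp(-4*t) - exp(-4*t) + exp(-5*t), -3*t*exp(-4*t) + exp(-5*t)]

Strategy: write A = P · J · P⁻¹ where J is a Jordan canonical form, so e^{tA} = P · e^{tJ} · P⁻¹, and e^{tJ} can be computed block-by-block.

A has Jordan form
J =
  [-5,  0,  0]
  [ 0, -4,  1]
  [ 0,  0, -4]
(up to reordering of blocks).

Per-block formulas:
  For a 2×2 Jordan block J_2(-4): exp(t · J_2(-4)) = e^(-4t)·(I + t·N), where N is the 2×2 nilpotent shift.
  For a 1×1 block at λ = -5: exp(t · [-5]) = [e^(-5t)].

After assembling e^{tJ} and conjugating by P, we get:

e^{tA} =
  [4*exp(-4*t) - 3*exp(-5*t), 3*exp(-4*t) - 3*exp(-5*t), 3*exp(-4*t) - 3*exp(-5*t)]
  [4*t*exp(-4*t) - 3*exp(-4*t) + 3*exp(-5*t), 3*t*exp(-4*t) - 2*exp(-4*t) + 3*exp(-5*t), 3*t*exp(-4*t) - 3*exp(-4*t) + 3*exp(-5*t)]
  [-4*t*exp(-4*t) - exp(-4*t) + exp(-5*t), -3*t*exp(-4*t) - exp(-4*t) + exp(-5*t), -3*t*exp(-4*t) + exp(-5*t)]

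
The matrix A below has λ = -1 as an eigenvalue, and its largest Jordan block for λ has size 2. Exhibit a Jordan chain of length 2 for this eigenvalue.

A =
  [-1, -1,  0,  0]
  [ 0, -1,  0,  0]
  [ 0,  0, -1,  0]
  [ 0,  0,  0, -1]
A Jordan chain for λ = -1 of length 2:
v_1 = (-1, 0, 0, 0)ᵀ
v_2 = (0, 1, 0, 0)ᵀ

Let N = A − (-1)·I. We want v_2 with N^2 v_2 = 0 but N^1 v_2 ≠ 0; then v_{j-1} := N · v_j for j = 2, …, 2.

Pick v_2 = (0, 1, 0, 0)ᵀ.
Then v_1 = N · v_2 = (-1, 0, 0, 0)ᵀ.

Sanity check: (A − (-1)·I) v_1 = (0, 0, 0, 0)ᵀ = 0. ✓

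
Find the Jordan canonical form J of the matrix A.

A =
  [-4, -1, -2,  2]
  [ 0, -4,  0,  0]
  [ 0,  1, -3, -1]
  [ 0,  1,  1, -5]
J_2(-4) ⊕ J_2(-4)

The characteristic polynomial is
  det(x·I − A) = x^4 + 16*x^3 + 96*x^2 + 256*x + 256 = (x + 4)^4

Eigenvalues and multiplicities (the geometric multiplicity of λ is n − rank(A − λI), which equals the number of Jordan blocks for λ):
  λ = -4: algebraic multiplicity = 4, geometric multiplicity = 2

Determining the block sizes for each eigenvalue:
  λ = -4: with am = 4 and gm = 2, the partition is not yet determined (e.g. several partitions of 4 into 2 parts exist). Let N = A − (-4)·I. Computing rank(N^1) = 2, rank(N^2) = 0; the number of blocks of size ≥ j is rank(N^{j−1}) − rank(N^j), giving [2, 2]. So we have 2 block(s) of size 2 → block sizes [2, 2]

Assembling the blocks gives a Jordan form
J =
  [-4,  1,  0,  0]
  [ 0, -4,  0,  0]
  [ 0,  0, -4,  1]
  [ 0,  0,  0, -4]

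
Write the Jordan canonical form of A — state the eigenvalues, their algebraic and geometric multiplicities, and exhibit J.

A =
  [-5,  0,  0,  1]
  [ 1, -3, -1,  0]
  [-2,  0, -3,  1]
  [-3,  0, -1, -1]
J_3(-3) ⊕ J_1(-3)

The characteristic polynomial is
  det(x·I − A) = x^4 + 12*x^3 + 54*x^2 + 108*x + 81 = (x + 3)^4

Eigenvalues and multiplicities (the geometric multiplicity of λ is n − rank(A − λI), which equals the number of Jordan blocks for λ):
  λ = -3: algebraic multiplicity = 4, geometric multiplicity = 2

Determining the block sizes for each eigenvalue:
  λ = -3: with am = 4 and gm = 2, the partition is not yet determined (e.g. several partitions of 4 into 2 parts exist). Let N = A − (-3)·I. Computing rank(N^1) = 2, rank(N^2) = 1, rank(N^3) = 0; the number of blocks of size ≥ j is rank(N^{j−1}) − rank(N^j), giving [2, 1, 1]. So we have 1 block(s) of size 3, 1 block(s) of size 1 → block sizes [3, 1]

Assembling the blocks gives a Jordan form
J =
  [-3,  1,  0,  0]
  [ 0, -3,  1,  0]
  [ 0,  0, -3,  0]
  [ 0,  0,  0, -3]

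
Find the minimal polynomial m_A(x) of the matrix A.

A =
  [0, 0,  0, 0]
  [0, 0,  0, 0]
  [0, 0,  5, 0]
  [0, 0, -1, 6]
x^3 - 11*x^2 + 30*x

The characteristic polynomial is χ_A(x) = x^2*(x - 6)*(x - 5), so the eigenvalues are known. The minimal polynomial is
  m_A(x) = Π_λ (x − λ)^{k_λ}
where k_λ is the size of the *largest* Jordan block for λ (equivalently, the smallest k with (A − λI)^k v = 0 for every generalised eigenvector v of λ).

  λ = 0: largest Jordan block has size 1, contributing (x − 0)
  λ = 5: largest Jordan block has size 1, contributing (x − 5)
  λ = 6: largest Jordan block has size 1, contributing (x − 6)

So m_A(x) = x*(x - 6)*(x - 5) = x^3 - 11*x^2 + 30*x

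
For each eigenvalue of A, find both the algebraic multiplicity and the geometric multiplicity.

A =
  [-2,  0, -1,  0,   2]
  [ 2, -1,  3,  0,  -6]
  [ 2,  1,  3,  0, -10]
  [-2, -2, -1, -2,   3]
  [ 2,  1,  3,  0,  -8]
λ = -2: alg = 5, geom = 2

Step 1 — factor the characteristic polynomial to read off the algebraic multiplicities:
  χ_A(x) = (x + 2)^5

Step 2 — compute geometric multiplicities via the rank-nullity identity g(λ) = n − rank(A − λI):
  rank(A − (-2)·I) = 3, so dim ker(A − (-2)·I) = n − 3 = 2

Summary:
  λ = -2: algebraic multiplicity = 5, geometric multiplicity = 2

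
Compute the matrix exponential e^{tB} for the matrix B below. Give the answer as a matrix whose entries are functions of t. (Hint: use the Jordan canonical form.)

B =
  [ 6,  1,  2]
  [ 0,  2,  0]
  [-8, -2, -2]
e^{tB} =
  [4*t*exp(2*t) + exp(2*t), t*exp(2*t), 2*t*exp(2*t)]
  [0, exp(2*t), 0]
  [-8*t*exp(2*t), -2*t*exp(2*t), -4*t*exp(2*t) + exp(2*t)]

Strategy: write B = P · J · P⁻¹ where J is a Jordan canonical form, so e^{tB} = P · e^{tJ} · P⁻¹, and e^{tJ} can be computed block-by-block.

B has Jordan form
J =
  [2, 1, 0]
  [0, 2, 0]
  [0, 0, 2]
(up to reordering of blocks).

Per-block formulas:
  For a 2×2 Jordan block J_2(2): exp(t · J_2(2)) = e^(2t)·(I + t·N), where N is the 2×2 nilpotent shift.
  For a 1×1 block at λ = 2: exp(t · [2]) = [e^(2t)].

After assembling e^{tJ} and conjugating by P, we get:

e^{tB} =
  [4*t*exp(2*t) + exp(2*t), t*exp(2*t), 2*t*exp(2*t)]
  [0, exp(2*t), 0]
  [-8*t*exp(2*t), -2*t*exp(2*t), -4*t*exp(2*t) + exp(2*t)]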